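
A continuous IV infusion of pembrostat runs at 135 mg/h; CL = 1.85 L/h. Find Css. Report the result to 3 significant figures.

Css = infusion rate / CL = 135 / 1.85 ≈ 73.0 mg/L

73.0 mg/L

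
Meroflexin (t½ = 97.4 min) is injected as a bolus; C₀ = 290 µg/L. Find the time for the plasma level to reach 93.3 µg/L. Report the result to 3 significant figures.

k = ln 2 / 97.4 = 0.007117 min⁻¹
C(t) = C₀ e^(−kt)  ⇒  t = ln(C₀/C) / k
t = ln(290/93.3) / 0.007117 = 1.134 / 0.007117 ≈ 159 minutes

159 minutes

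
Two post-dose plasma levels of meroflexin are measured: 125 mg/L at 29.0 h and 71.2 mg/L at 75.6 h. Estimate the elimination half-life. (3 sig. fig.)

57.4 hours

k = ln(C₁/C₂) / (t₂ − t₁) = ln(125/71.2) / (75.6 − 29.0)
  = 0.5628 / 46.60 = 0.01208 h⁻¹
t½ = ln 2 / k = ln 2 / 0.01208 ≈ 57.4 hours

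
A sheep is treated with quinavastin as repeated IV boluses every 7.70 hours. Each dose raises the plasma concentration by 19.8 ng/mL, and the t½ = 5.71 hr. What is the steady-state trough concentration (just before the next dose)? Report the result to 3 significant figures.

12.8 ng/mL

k = ln 2 / 5.71 = 0.1214 hr⁻¹
Fraction remaining after one interval: e^(−kτ) = e^(−0.1214 × 7.70) = 0.3927
R = 1 / (1 − 0.3927) = 1.647
Css,max = 19.8 × 1.647 = 32.60 ng/mL
Css,min = Css,max × e^(−kτ) = 32.60 × 0.3927 ≈ 12.8 ng/mL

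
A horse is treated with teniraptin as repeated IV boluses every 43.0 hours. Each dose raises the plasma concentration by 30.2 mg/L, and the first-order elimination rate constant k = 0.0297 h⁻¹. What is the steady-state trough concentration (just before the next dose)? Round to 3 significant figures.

Fraction remaining after one interval: e^(−kτ) = e^(−0.02970 × 43.0) = 0.2788
R = 1 / (1 − 0.2788) = 1.387
Css,max = 30.2 × 1.387 = 41.88 mg/L
Css,min = Css,max × e^(−kτ) = 41.88 × 0.2788 ≈ 11.7 mg/L

11.7 mg/L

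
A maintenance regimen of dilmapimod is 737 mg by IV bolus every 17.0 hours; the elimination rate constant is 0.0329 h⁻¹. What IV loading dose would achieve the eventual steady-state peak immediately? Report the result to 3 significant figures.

Accumulation ratio R = 1 / (1 − e^(−kτ)) = 1 / (1 − e^(−0.03290×17.0)) = 1 / (1 − 0.5716) = 2.334
Loading dose = maintenance dose × R = 737 × 2.334 ≈ 1720 mg

1720 mg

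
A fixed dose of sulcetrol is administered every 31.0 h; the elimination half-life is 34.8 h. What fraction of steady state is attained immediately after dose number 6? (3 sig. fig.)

0.975

k = ln 2 / 34.8 = 0.01992 h⁻¹
f_n = 1 − e^(−nkτ) = 1 − e^(−6 × 0.01992 × 31.0) = 1 − e^(−3.705) = 1 − 0.02461 ≈ 0.975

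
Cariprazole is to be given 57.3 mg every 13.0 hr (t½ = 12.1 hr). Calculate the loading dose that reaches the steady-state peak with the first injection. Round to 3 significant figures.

109 mg

k = ln 2 / 12.1 = 0.05728 hr⁻¹
Accumulation ratio R = 1 / (1 − e^(−kτ)) = 1 / (1 − e^(−0.05728×13.0)) = 1 / (1 − 0.4749) = 1.904
Loading dose = maintenance dose × R = 57.3 × 1.904 ≈ 109 mg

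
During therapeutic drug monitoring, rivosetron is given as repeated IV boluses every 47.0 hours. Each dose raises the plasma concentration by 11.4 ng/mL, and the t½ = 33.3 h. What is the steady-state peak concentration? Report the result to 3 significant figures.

k = ln 2 / 33.3 = 0.02082 h⁻¹
Fraction remaining after one interval: e^(−kτ) = e^(−0.02082 × 47.0) = 0.3759
R = 1 / (1 − 0.3759) = 1.602
Css,max = 11.4 × 1.602 ≈ 18.3 ng/mL

18.3 ng/mL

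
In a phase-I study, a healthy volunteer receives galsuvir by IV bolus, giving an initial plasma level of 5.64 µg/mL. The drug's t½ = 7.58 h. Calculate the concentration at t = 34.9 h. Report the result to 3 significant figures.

k = ln 2 / 7.58 = 0.09144 h⁻¹
34.9 h is 4.604 half-lives, so C = 5.64 × (1/2)^4.604 = 5.64 × 0.04111 ≈ 0.232 µg/mL

0.232 µg/mL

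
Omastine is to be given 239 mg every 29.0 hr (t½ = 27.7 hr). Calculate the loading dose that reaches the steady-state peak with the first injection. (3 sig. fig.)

k = ln 2 / 27.7 = 0.02502 hr⁻¹
Accumulation ratio R = 1 / (1 − e^(−kτ)) = 1 / (1 − e^(−0.02502×29.0)) = 1 / (1 − 0.4840) = 1.938
Loading dose = maintenance dose × R = 239 × 1.938 ≈ 463 mg

463 mg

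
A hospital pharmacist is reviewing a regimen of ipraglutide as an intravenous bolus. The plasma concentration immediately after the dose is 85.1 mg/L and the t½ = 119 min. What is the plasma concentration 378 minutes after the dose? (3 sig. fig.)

k = ln 2 / 119 = 0.005825 min⁻¹
378 min is 3.176 half-lives, so C = 85.1 × (1/2)^3.176 = 85.1 × 0.1106 ≈ 9.41 mg/L

9.41 mg/L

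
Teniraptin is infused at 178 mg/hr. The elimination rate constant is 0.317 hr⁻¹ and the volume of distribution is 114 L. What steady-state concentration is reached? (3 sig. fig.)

CL = k · V = 0.317 × 114 = 36.14 L/hr
Css = rate / CL = 178 / 36.14 ≈ 4.93 µg/mL

4.93 µg/mL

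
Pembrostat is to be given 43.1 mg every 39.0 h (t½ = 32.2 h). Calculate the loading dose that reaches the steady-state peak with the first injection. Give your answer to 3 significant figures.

k = ln 2 / 32.2 = 0.02153 h⁻¹
Accumulation ratio R = 1 / (1 − e^(−kτ)) = 1 / (1 − e^(−0.02153×39.0)) = 1 / (1 − 0.4319) = 1.760
Loading dose = maintenance dose × R = 43.1 × 1.760 ≈ 75.9 mg

75.9 mg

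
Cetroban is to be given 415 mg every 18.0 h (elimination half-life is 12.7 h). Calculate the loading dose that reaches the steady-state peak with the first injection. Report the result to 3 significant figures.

k = ln 2 / 12.7 = 0.05458 h⁻¹
Accumulation ratio R = 1 / (1 − e^(−kτ)) = 1 / (1 − e^(−0.05458×18.0)) = 1 / (1 − 0.3744) = 1.598
Loading dose = maintenance dose × R = 415 × 1.598 ≈ 663 mg

663 mg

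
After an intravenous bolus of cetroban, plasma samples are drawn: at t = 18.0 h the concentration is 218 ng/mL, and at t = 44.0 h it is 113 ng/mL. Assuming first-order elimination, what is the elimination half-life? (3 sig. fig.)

27.4 hours

k = ln(C₁/C₂) / (t₂ − t₁) = ln(218/113) / (44.0 − 18.0)
  = 0.6571 / 26.00 = 0.02527 h⁻¹
t½ = ln 2 / k = ln 2 / 0.02527 ≈ 27.4 hours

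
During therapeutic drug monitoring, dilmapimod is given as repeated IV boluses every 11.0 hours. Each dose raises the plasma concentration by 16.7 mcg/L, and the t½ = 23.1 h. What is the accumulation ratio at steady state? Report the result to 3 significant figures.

k = ln 2 / 23.1 = 0.03001 h⁻¹
Fraction remaining after one interval: e^(−kτ) = e^(−0.03001 × 11.0) = 0.7189
R = 1 / (1 − 0.7189) = 1 / 0.2811 ≈ 3.56

3.56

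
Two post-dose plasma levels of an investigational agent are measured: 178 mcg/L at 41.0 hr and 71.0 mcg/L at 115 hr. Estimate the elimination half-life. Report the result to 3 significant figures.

k = ln(C₁/C₂) / (t₂ − t₁) = ln(178/71.0) / (115 − 41.0)
  = 0.9191 / 74.00 = 0.01242 hr⁻¹
t½ = ln 2 / k = ln 2 / 0.01242 ≈ 55.8 hours

55.8 hours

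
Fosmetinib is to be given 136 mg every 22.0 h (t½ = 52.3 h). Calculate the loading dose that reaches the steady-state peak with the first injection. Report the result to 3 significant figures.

k = ln 2 / 52.3 = 0.01325 h⁻¹
Accumulation ratio R = 1 / (1 − e^(−kτ)) = 1 / (1 − e^(−0.01325×22.0)) = 1 / (1 − 0.7471) = 3.954
Loading dose = maintenance dose × R = 136 × 3.954 ≈ 538 mg

538 mg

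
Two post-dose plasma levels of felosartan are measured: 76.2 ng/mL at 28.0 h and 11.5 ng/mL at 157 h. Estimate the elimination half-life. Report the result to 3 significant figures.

47.3 hours

k = ln(C₁/C₂) / (t₂ − t₁) = ln(76.2/11.5) / (157 − 28.0)
  = 1.891 / 129.0 = 0.01466 h⁻¹
t½ = ln 2 / k = ln 2 / 0.01466 ≈ 47.3 hours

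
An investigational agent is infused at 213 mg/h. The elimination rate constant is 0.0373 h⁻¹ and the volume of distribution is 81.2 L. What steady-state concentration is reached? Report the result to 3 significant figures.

CL = k · V = 0.0373 × 81.2 = 3.029 L/h
Css = rate / CL = 213 / 3.029 ≈ 70.3 mg/L

70.3 mg/L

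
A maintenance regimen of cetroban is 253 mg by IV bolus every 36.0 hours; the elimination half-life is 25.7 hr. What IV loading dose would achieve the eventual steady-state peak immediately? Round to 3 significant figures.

k = ln 2 / 25.7 = 0.02697 hr⁻¹
Accumulation ratio R = 1 / (1 − e^(−kτ)) = 1 / (1 − e^(−0.02697×36.0)) = 1 / (1 − 0.3787) = 1.610
Loading dose = maintenance dose × R = 253 × 1.610 ≈ 407 mg

407 mg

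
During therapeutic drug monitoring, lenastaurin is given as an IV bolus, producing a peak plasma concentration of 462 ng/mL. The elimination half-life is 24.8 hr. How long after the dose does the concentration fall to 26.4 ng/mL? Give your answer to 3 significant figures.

102 hours

k = ln 2 / 24.8 = 0.02795 hr⁻¹
C(t) = C₀ e^(−kt)  ⇒  t = ln(C₀/C) / k
t = ln(462/26.4) / 0.02795 = 2.862 / 0.02795 ≈ 102 hours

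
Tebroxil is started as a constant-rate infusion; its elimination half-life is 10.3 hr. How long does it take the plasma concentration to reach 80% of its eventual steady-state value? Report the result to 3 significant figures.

23.9 hours

k = ln 2 / 10.3 = 0.06730 hr⁻¹
f = 1 − e^(−kt)  ⇒  t = −ln(1 − f) / k
t = −ln(1 − 0.8) / 0.06730 = 1.609 / 0.06730 ≈ 23.9 hours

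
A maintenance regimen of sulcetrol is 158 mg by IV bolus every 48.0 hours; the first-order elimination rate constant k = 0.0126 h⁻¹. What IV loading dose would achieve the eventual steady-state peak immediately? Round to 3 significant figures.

348 mg

Accumulation ratio R = 1 / (1 − e^(−kτ)) = 1 / (1 − e^(−0.01260×48.0)) = 1 / (1 − 0.5462) = 2.204
Loading dose = maintenance dose × R = 158 × 2.204 ≈ 348 mg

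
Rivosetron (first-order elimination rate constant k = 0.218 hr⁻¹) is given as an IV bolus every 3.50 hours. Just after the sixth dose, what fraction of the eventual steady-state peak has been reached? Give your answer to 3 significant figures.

f_n = 1 − e^(−nkτ) = 1 − e^(−6 × 0.2180 × 3.50) = 1 − e^(−4.578) = 1 − 0.01028 ≈ 0.990

0.990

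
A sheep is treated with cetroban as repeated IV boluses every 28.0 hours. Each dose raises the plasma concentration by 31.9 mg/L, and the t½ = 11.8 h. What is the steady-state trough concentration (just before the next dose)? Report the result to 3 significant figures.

7.63 mg/L

k = ln 2 / 11.8 = 0.05874 h⁻¹
Fraction remaining after one interval: e^(−kτ) = e^(−0.05874 × 28.0) = 0.1931
R = 1 / (1 − 0.1931) = 1.239
Css,max = 31.9 × 1.239 = 39.53 mg/L
Css,min = Css,max × e^(−kτ) = 39.53 × 0.1931 ≈ 7.63 mg/L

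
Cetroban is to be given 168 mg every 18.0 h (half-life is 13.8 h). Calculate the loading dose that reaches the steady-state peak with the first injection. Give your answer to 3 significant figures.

282 mg

k = ln 2 / 13.8 = 0.05023 h⁻¹
Accumulation ratio R = 1 / (1 − e^(−kτ)) = 1 / (1 − e^(−0.05023×18.0)) = 1 / (1 − 0.4049) = 1.680
Loading dose = maintenance dose × R = 168 × 1.680 ≈ 282 mg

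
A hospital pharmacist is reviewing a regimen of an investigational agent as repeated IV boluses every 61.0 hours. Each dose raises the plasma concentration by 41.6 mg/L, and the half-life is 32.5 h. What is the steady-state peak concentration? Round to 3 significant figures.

57.2 mg/L

k = ln 2 / 32.5 = 0.02133 h⁻¹
Fraction remaining after one interval: e^(−kτ) = e^(−0.02133 × 61.0) = 0.2723
R = 1 / (1 − 0.2723) = 1.374
Css,max = 41.6 × 1.374 ≈ 57.2 mg/L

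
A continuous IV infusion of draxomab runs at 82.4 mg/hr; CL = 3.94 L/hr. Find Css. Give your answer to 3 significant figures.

20.9 µg/mL

Css = infusion rate / CL = 82.4 / 3.94 ≈ 20.9 µg/mL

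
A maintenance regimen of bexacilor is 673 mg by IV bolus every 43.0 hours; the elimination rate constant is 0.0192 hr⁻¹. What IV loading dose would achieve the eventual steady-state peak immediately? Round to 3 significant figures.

Accumulation ratio R = 1 / (1 − e^(−kτ)) = 1 / (1 − e^(−0.01920×43.0)) = 1 / (1 − 0.4380) = 1.779
Loading dose = maintenance dose × R = 673 × 1.779 ≈ 1200 mg

1200 mg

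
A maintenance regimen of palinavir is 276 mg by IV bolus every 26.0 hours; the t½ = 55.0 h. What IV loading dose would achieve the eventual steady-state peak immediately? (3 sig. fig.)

988 mg

k = ln 2 / 55.0 = 0.01260 h⁻¹
Accumulation ratio R = 1 / (1 − e^(−kτ)) = 1 / (1 − e^(−0.01260×26.0)) = 1 / (1 − 0.7206) = 3.579
Loading dose = maintenance dose × R = 276 × 3.579 ≈ 988 mg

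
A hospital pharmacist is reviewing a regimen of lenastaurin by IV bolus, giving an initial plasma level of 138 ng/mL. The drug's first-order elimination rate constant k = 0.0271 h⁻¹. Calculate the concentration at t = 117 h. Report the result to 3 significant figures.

5.79 ng/mL

C(t) = C₀ e^(−kt) = 138 × e^(−0.02710 × 117) = 138 × e^(−3.171) = 138 × 0.04197 ≈ 5.79 ng/mL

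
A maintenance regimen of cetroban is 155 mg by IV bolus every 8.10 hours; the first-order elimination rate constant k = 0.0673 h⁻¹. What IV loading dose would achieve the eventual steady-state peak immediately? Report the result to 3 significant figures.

Accumulation ratio R = 1 / (1 − e^(−kτ)) = 1 / (1 − e^(−0.06730×8.10)) = 1 / (1 − 0.5798) = 2.380
Loading dose = maintenance dose × R = 155 × 2.380 ≈ 369 mg

369 mg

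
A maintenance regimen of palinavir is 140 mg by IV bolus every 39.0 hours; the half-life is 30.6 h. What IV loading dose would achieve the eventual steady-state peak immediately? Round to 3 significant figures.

239 mg

k = ln 2 / 30.6 = 0.02265 h⁻¹
Accumulation ratio R = 1 / (1 − e^(−kτ)) = 1 / (1 − e^(−0.02265×39.0)) = 1 / (1 − 0.4134) = 1.705
Loading dose = maintenance dose × R = 140 × 1.705 ≈ 239 mg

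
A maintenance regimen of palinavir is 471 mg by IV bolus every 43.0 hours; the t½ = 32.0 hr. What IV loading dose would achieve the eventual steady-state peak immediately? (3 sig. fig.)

k = ln 2 / 32.0 = 0.02166 hr⁻¹
Accumulation ratio R = 1 / (1 − e^(−kτ)) = 1 / (1 − e^(−0.02166×43.0)) = 1 / (1 − 0.3940) = 1.650
Loading dose = maintenance dose × R = 471 × 1.650 ≈ 777 mg

777 mg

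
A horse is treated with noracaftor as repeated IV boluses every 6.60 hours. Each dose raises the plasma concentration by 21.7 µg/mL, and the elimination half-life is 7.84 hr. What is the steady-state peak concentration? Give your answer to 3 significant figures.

k = ln 2 / 7.84 = 0.08841 hr⁻¹
Fraction remaining after one interval: e^(−kτ) = e^(−0.08841 × 6.60) = 0.5579
R = 1 / (1 − 0.5579) = 2.262
Css,max = 21.7 × 2.262 ≈ 49.1 µg/mL

49.1 µg/mL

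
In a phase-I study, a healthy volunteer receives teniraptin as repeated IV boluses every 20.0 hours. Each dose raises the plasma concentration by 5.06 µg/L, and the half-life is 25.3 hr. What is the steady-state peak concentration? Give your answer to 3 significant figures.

12.0 µg/L

k = ln 2 / 25.3 = 0.02740 hr⁻¹
Fraction remaining after one interval: e^(−kτ) = e^(−0.02740 × 20.0) = 0.5781
R = 1 / (1 − 0.5781) = 2.370
Css,max = 5.06 × 2.370 ≈ 12.0 µg/L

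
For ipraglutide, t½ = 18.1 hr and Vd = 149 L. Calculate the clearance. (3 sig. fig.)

5.71 L/hr

k = ln 2 / t½ = ln 2 / 18.1 = 0.03830 hr⁻¹
CL = k · V = 0.03830 × 149 ≈ 5.71 L/hr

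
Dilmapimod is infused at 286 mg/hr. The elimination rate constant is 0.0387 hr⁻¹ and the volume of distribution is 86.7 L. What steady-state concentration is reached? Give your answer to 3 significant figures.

CL = k · V = 0.0387 × 86.7 = 3.355 L/hr
Css = rate / CL = 286 / 3.355 ≈ 85.2 mg/L

85.2 mg/L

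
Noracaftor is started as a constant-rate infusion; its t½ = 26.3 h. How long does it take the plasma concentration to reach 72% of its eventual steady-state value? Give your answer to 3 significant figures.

48.3 hours

k = ln 2 / 26.3 = 0.02636 h⁻¹
f = 1 − e^(−kt)  ⇒  t = −ln(1 − f) / k
t = −ln(1 − 0.72) / 0.02636 = 1.273 / 0.02636 ≈ 48.3 hours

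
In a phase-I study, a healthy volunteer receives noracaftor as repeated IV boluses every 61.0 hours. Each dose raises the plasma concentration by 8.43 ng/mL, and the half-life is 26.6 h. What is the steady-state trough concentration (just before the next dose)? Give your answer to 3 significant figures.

k = ln 2 / 26.6 = 0.02606 h⁻¹
Fraction remaining after one interval: e^(−kτ) = e^(−0.02606 × 61.0) = 0.2040
R = 1 / (1 − 0.2040) = 1.256
Css,max = 8.43 × 1.256 = 10.59 ng/mL
Css,min = Css,max × e^(−kτ) = 10.59 × 0.2040 ≈ 2.16 ng/mL

2.16 ng/mL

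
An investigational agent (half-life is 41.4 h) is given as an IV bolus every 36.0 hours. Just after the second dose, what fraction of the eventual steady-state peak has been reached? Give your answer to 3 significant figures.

0.700

k = ln 2 / 41.4 = 0.01674 h⁻¹
f_n = 1 − e^(−nkτ) = 1 − e^(−2 × 0.01674 × 36.0) = 1 − e^(−1.205) = 1 − 0.2996 ≈ 0.700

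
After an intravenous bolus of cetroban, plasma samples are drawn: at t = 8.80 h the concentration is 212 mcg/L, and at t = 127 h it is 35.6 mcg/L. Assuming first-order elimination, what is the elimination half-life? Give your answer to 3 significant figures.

k = ln(C₁/C₂) / (t₂ − t₁) = ln(212/35.6) / (127 − 8.80)
  = 1.784 / 118.2 = 0.01510 h⁻¹
t½ = ln 2 / k = ln 2 / 0.01510 ≈ 45.9 hours

45.9 hours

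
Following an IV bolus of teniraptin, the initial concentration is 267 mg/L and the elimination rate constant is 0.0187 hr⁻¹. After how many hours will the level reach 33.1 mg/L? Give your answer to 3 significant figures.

C(t) = C₀ e^(−kt)  ⇒  t = ln(C₀/C) / k
t = ln(267/33.1) / 0.01870 = 2.088 / 0.01870 ≈ 112 hours

112 hours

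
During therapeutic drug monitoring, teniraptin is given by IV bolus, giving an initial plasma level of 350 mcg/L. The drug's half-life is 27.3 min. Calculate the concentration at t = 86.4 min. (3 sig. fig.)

39.0 mcg/L

k = ln 2 / 27.3 = 0.02539 min⁻¹
86.4 min is 3.165 half-lives, so C = 350 × (1/2)^3.165 = 350 × 0.1115 ≈ 39.0 mcg/L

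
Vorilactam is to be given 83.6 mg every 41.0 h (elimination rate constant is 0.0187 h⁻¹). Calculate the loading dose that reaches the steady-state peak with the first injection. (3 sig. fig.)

156 mg

Accumulation ratio R = 1 / (1 − e^(−kτ)) = 1 / (1 − e^(−0.01870×41.0)) = 1 / (1 − 0.4645) = 1.868
Loading dose = maintenance dose × R = 83.6 × 1.868 ≈ 156 mg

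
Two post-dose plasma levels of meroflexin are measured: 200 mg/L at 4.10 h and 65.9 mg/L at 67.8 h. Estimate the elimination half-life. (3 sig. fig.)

39.8 hours

k = ln(C₁/C₂) / (t₂ − t₁) = ln(200/65.9) / (67.8 − 4.10)
  = 1.110 / 63.70 = 0.01743 h⁻¹
t½ = ln 2 / k = ln 2 / 0.01743 ≈ 39.8 hours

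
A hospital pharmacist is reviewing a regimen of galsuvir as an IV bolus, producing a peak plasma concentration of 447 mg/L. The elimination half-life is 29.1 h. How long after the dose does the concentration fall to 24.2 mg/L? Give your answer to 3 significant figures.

k = ln 2 / 29.1 = 0.02382 h⁻¹
C(t) = C₀ e^(−kt)  ⇒  t = ln(C₀/C) / k
t = ln(447/24.2) / 0.02382 = 2.916 / 0.02382 ≈ 122 hours

122 hours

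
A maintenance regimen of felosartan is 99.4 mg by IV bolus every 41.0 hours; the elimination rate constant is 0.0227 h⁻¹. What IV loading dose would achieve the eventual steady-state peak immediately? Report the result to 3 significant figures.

Accumulation ratio R = 1 / (1 − e^(−kτ)) = 1 / (1 − e^(−0.02270×41.0)) = 1 / (1 − 0.3943) = 1.651
Loading dose = maintenance dose × R = 99.4 × 1.651 ≈ 164 mg

164 mg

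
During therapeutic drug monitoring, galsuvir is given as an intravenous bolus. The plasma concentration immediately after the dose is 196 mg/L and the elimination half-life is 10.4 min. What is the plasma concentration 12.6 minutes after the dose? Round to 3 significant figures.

k = ln 2 / 10.4 = 0.06665 min⁻¹
12.6 min is 1.212 half-lives, so C = 196 × (1/2)^1.212 = 196 × 0.4318 ≈ 84.6 mg/L

84.6 mg/L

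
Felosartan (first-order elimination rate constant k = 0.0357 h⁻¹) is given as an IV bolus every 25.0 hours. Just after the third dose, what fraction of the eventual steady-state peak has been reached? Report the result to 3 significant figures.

f_n = 1 − e^(−nkτ) = 1 − e^(−3 × 0.03570 × 25.0) = 1 − e^(−2.678) = 1 − 0.06873 ≈ 0.931

0.931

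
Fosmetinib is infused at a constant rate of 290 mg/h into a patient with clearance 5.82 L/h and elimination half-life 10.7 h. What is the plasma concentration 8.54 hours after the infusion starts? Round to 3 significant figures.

Css = rate / CL = 290 / 5.82 = 49.83 µg/mL
k = ln 2 / 10.7 = 0.06478 h⁻¹
C(t) = Css (1 − e^(−kt)) = 49.83 × (1 − e^(−0.5532)) = 49.83 × 0.4249 ≈ 21.2 µg/mL

21.2 µg/mL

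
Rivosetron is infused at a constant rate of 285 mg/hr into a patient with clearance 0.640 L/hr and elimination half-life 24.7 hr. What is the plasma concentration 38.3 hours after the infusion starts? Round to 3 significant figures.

293 mg/L

Css = rate / CL = 285 / 0.640 = 445.3 mg/L
k = ln 2 / 24.7 = 0.02806 hr⁻¹
C(t) = Css (1 − e^(−kt)) = 445.3 × (1 − e^(−1.075)) = 445.3 × 0.6586 ≈ 293 mg/L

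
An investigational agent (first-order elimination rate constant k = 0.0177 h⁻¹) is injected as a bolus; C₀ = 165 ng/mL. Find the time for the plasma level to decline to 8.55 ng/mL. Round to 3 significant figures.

167 hours

C(t) = C₀ e^(−kt)  ⇒  t = ln(C₀/C) / k
t = ln(165/8.55) / 0.01770 = 2.960 / 0.01770 ≈ 167 hours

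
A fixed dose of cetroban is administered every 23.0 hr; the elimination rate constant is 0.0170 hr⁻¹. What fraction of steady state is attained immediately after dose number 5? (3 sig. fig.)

0.858

f_n = 1 − e^(−nkτ) = 1 − e^(−5 × 0.01700 × 23.0) = 1 − e^(−1.955) = 1 − 0.1416 ≈ 0.858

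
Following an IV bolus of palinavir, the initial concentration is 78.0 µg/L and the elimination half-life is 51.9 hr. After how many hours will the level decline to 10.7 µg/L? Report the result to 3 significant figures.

k = ln 2 / 51.9 = 0.01336 hr⁻¹
C(t) = C₀ e^(−kt)  ⇒  t = ln(C₀/C) / k
t = ln(78.0/10.7) / 0.01336 = 1.986 / 0.01336 ≈ 149 hours

149 hours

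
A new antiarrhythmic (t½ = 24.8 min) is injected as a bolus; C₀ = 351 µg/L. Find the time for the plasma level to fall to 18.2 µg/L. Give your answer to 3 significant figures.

106 minutes

k = ln 2 / 24.8 = 0.02795 min⁻¹
C(t) = C₀ e^(−kt)  ⇒  t = ln(C₀/C) / k
t = ln(351/18.2) / 0.02795 = 2.959 / 0.02795 ≈ 106 minutes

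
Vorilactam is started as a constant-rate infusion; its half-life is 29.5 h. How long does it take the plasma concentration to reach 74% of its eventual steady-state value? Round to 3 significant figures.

57.3 hours

k = ln 2 / 29.5 = 0.02350 h⁻¹
f = 1 − e^(−kt)  ⇒  t = −ln(1 − f) / k
t = −ln(1 − 0.74) / 0.02350 = 1.347 / 0.02350 ≈ 57.3 hours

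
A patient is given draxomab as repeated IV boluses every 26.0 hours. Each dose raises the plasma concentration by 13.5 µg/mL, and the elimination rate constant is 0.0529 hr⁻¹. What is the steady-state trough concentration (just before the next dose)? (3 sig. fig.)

4.57 µg/mL

Fraction remaining after one interval: e^(−kτ) = e^(−0.05290 × 26.0) = 0.2527
R = 1 / (1 − 0.2527) = 1.338
Css,max = 13.5 × 1.338 = 18.07 µg/mL
Css,min = Css,max × e^(−kτ) = 18.07 × 0.2527 ≈ 4.57 µg/mL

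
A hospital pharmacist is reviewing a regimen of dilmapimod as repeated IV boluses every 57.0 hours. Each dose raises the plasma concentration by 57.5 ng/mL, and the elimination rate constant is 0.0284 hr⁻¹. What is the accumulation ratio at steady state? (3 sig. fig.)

Fraction remaining after one interval: e^(−kτ) = e^(−0.02840 × 57.0) = 0.1981
R = 1 / (1 − 0.1981) = 1 / 0.8019 ≈ 1.25

1.25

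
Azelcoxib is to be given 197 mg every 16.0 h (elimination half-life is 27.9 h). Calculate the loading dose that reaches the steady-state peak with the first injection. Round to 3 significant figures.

k = ln 2 / 27.9 = 0.02484 h⁻¹
Accumulation ratio R = 1 / (1 − e^(−kτ)) = 1 / (1 − e^(−0.02484×16.0)) = 1 / (1 − 0.6720) = 3.049
Loading dose = maintenance dose × R = 197 × 3.049 ≈ 601 mg

601 mg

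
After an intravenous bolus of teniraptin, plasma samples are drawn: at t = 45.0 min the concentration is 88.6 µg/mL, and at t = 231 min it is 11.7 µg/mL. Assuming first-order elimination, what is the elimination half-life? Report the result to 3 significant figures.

k = ln(C₁/C₂) / (t₂ − t₁) = ln(88.6/11.7) / (231 − 45.0)
  = 2.025 / 186.0 = 0.01088 min⁻¹
t½ = ln 2 / k = ln 2 / 0.01088 ≈ 63.7 minutes

63.7 minutes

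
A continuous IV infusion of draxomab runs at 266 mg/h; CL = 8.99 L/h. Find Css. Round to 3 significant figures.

Css = infusion rate / CL = 266 / 8.99 ≈ 29.6 µg/mL

29.6 µg/mL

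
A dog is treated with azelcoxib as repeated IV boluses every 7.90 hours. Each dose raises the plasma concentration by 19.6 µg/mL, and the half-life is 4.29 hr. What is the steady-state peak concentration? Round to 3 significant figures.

27.2 µg/mL

k = ln 2 / 4.29 = 0.1616 hr⁻¹
Fraction remaining after one interval: e^(−kτ) = e^(−0.1616 × 7.90) = 0.2790
R = 1 / (1 − 0.2790) = 1.387
Css,max = 19.6 × 1.387 ≈ 27.2 µg/mL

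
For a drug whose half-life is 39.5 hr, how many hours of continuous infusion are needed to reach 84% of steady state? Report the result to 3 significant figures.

104 hours

k = ln 2 / 39.5 = 0.01755 hr⁻¹
f = 1 − e^(−kt)  ⇒  t = −ln(1 − f) / k
t = −ln(1 − 0.84) / 0.01755 = 1.833 / 0.01755 ≈ 104 hours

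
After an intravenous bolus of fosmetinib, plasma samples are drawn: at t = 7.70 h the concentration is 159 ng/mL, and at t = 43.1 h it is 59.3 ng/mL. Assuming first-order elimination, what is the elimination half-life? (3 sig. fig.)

24.9 hours

k = ln(C₁/C₂) / (t₂ − t₁) = ln(159/59.3) / (43.1 − 7.70)
  = 0.9863 / 35.40 = 0.02786 h⁻¹
t½ = ln 2 / k = ln 2 / 0.02786 ≈ 24.9 hours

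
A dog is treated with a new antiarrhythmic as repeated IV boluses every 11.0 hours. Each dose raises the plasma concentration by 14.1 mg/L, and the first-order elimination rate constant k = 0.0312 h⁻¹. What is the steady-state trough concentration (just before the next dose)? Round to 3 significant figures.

34.4 mg/L

Fraction remaining after one interval: e^(−kτ) = e^(−0.03120 × 11.0) = 0.7095
R = 1 / (1 − 0.7095) = 3.442
Css,max = 14.1 × 3.442 = 48.54 mg/L
Css,min = Css,max × e^(−kτ) = 48.54 × 0.7095 ≈ 34.4 mg/L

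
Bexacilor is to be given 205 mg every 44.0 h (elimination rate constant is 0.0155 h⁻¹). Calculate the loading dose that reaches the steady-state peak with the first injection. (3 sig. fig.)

Accumulation ratio R = 1 / (1 − e^(−kτ)) = 1 / (1 − e^(−0.01550×44.0)) = 1 / (1 − 0.5056) = 2.023
Loading dose = maintenance dose × R = 205 × 2.023 ≈ 415 mg

415 mg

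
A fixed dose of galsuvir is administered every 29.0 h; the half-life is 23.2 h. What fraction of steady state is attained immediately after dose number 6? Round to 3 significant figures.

k = ln 2 / 23.2 = 0.02988 h⁻¹
f_n = 1 − e^(−nkτ) = 1 − e^(−6 × 0.02988 × 29.0) = 1 − e^(−5.199) = 1 − 0.005524 ≈ 0.994

0.994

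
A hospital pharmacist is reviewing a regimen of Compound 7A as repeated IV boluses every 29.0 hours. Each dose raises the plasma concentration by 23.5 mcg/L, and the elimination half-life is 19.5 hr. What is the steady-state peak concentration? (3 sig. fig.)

k = ln 2 / 19.5 = 0.03555 hr⁻¹
Fraction remaining after one interval: e^(−kτ) = e^(−0.03555 × 29.0) = 0.3567
R = 1 / (1 − 0.3567) = 1.555
Css,max = 23.5 × 1.555 ≈ 36.5 mcg/L

36.5 mcg/L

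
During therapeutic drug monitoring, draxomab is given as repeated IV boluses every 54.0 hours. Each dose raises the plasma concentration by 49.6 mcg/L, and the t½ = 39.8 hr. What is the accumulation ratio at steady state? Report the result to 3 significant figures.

k = ln 2 / 39.8 = 0.01742 hr⁻¹
Fraction remaining after one interval: e^(−kτ) = e^(−0.01742 × 54.0) = 0.3905
R = 1 / (1 − 0.3905) = 1 / 0.6095 ≈ 1.64

1.64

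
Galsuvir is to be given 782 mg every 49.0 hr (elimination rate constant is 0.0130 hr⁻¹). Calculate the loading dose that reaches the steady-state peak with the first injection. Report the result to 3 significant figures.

1660 mg

Accumulation ratio R = 1 / (1 − e^(−kτ)) = 1 / (1 − e^(−0.01300×49.0)) = 1 / (1 − 0.5289) = 2.123
Loading dose = maintenance dose × R = 782 × 2.123 ≈ 1660 mg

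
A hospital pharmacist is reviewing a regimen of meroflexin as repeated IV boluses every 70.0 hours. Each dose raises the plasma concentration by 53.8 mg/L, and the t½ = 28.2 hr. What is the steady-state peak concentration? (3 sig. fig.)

k = ln 2 / 28.2 = 0.02458 hr⁻¹
Fraction remaining after one interval: e^(−kτ) = e^(−0.02458 × 70.0) = 0.1790
R = 1 / (1 − 0.1790) = 1.218
Css,max = 53.8 × 1.218 ≈ 65.5 mg/L

65.5 mg/L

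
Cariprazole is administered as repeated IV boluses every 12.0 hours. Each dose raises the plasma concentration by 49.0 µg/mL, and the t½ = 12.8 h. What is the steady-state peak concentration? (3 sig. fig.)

k = ln 2 / 12.8 = 0.05415 h⁻¹
Fraction remaining after one interval: e^(−kτ) = e^(−0.05415 × 12.0) = 0.5221
R = 1 / (1 − 0.5221) = 2.093
Css,max = 49.0 × 2.093 ≈ 103 µg/mL

103 µg/mL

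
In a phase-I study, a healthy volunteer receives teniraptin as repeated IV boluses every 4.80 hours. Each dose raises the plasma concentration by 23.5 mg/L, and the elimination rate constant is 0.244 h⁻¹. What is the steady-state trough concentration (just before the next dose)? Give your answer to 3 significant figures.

Fraction remaining after one interval: e^(−kτ) = e^(−0.2440 × 4.80) = 0.3100
R = 1 / (1 − 0.3100) = 1.449
Css,max = 23.5 × 1.449 = 34.06 mg/L
Css,min = Css,max × e^(−kτ) = 34.06 × 0.3100 ≈ 10.6 mg/L

10.6 mg/L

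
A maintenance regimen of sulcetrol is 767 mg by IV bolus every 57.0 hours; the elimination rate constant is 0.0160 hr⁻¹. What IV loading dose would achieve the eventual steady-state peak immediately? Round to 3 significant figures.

Accumulation ratio R = 1 / (1 − e^(−kτ)) = 1 / (1 − e^(−0.01600×57.0)) = 1 / (1 − 0.4017) = 1.671
Loading dose = maintenance dose × R = 767 × 1.671 ≈ 1280 mg

1280 mg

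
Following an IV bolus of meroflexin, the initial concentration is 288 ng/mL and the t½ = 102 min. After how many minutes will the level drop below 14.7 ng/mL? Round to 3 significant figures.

438 minutes

k = ln 2 / 102 = 0.006796 min⁻¹
C(t) = C₀ e^(−kt)  ⇒  t = ln(C₀/C) / k
t = ln(288/14.7) / 0.006796 = 2.975 / 0.006796 ≈ 438 minutes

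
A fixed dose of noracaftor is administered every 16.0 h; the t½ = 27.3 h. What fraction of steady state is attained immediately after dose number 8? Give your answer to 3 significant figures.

0.961

k = ln 2 / 27.3 = 0.02539 h⁻¹
f_n = 1 − e^(−nkτ) = 1 − e^(−8 × 0.02539 × 16.0) = 1 − e^(−3.250) = 1 − 0.03878 ≈ 0.961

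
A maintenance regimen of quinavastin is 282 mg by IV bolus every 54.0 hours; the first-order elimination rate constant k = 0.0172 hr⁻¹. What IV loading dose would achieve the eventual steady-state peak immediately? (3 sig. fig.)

466 mg

Accumulation ratio R = 1 / (1 − e^(−kτ)) = 1 / (1 − e^(−0.01720×54.0)) = 1 / (1 − 0.3950) = 1.653
Loading dose = maintenance dose × R = 282 × 1.653 ≈ 466 mg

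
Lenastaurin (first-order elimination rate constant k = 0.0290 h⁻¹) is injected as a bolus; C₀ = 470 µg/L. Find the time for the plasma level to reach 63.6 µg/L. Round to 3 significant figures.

C(t) = C₀ e^(−kt)  ⇒  t = ln(C₀/C) / k
t = ln(470/63.6) / 0.02900 = 2.000 / 0.02900 ≈ 69.0 hours

69.0 hours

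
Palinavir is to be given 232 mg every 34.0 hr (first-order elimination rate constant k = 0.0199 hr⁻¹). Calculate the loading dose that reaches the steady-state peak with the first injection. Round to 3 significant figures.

Accumulation ratio R = 1 / (1 − e^(−kτ)) = 1 / (1 − e^(−0.01990×34.0)) = 1 / (1 − 0.5083) = 2.034
Loading dose = maintenance dose × R = 232 × 2.034 ≈ 472 mg

472 mg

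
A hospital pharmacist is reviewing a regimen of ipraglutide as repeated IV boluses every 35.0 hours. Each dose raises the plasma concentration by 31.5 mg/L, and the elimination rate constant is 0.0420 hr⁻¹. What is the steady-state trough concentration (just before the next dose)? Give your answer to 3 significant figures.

Fraction remaining after one interval: e^(−kτ) = e^(−0.04200 × 35.0) = 0.2299
R = 1 / (1 − 0.2299) = 1.299
Css,max = 31.5 × 1.299 = 40.91 mg/L
Css,min = Css,max × e^(−kτ) = 40.91 × 0.2299 ≈ 9.41 mg/L

9.41 mg/L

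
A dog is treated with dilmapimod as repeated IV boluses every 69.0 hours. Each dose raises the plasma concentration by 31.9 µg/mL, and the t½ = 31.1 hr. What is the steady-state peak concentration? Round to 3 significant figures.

40.6 µg/mL

k = ln 2 / 31.1 = 0.02229 hr⁻¹
Fraction remaining after one interval: e^(−kτ) = e^(−0.02229 × 69.0) = 0.2148
R = 1 / (1 − 0.2148) = 1.274
Css,max = 31.9 × 1.274 ≈ 40.6 µg/mL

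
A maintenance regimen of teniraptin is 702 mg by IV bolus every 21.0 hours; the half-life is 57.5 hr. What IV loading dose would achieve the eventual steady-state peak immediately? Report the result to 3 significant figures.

k = ln 2 / 57.5 = 0.01205 hr⁻¹
Accumulation ratio R = 1 / (1 − e^(−kτ)) = 1 / (1 − e^(−0.01205×21.0)) = 1 / (1 − 0.7764) = 4.471
Loading dose = maintenance dose × R = 702 × 4.471 ≈ 3140 mg

3140 mg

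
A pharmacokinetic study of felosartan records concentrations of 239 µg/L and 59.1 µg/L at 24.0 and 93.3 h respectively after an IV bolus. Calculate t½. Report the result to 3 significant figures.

k = ln(C₁/C₂) / (t₂ − t₁) = ln(239/59.1) / (93.3 − 24.0)
  = 1.397 / 69.30 = 0.02016 h⁻¹
t½ = ln 2 / k = ln 2 / 0.02016 ≈ 34.4 hours

34.4 hours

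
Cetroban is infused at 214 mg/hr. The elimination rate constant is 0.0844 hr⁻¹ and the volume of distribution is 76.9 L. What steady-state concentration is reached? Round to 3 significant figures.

33.0 µg/mL

CL = k · V = 0.0844 × 76.9 = 6.490 L/hr
Css = rate / CL = 214 / 6.490 ≈ 33.0 µg/mL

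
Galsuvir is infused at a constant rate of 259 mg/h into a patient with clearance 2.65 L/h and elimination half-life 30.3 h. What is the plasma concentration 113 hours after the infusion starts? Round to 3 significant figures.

Css = rate / CL = 259 / 2.65 = 97.74 µg/mL
k = ln 2 / 30.3 = 0.02288 h⁻¹
C(t) = Css (1 − e^(−kt)) = 97.74 × (1 − e^(−2.585)) = 97.74 × 0.9246 ≈ 90.4 µg/mL

90.4 µg/mL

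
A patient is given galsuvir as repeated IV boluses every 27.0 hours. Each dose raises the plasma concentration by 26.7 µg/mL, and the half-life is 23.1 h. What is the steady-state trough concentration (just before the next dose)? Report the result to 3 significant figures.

k = ln 2 / 23.1 = 0.03001 h⁻¹
Fraction remaining after one interval: e^(−kτ) = e^(−0.03001 × 27.0) = 0.4448
R = 1 / (1 − 0.4448) = 1.801
Css,max = 26.7 × 1.801 = 48.09 µg/mL
Css,min = Css,max × e^(−kτ) = 48.09 × 0.4448 ≈ 21.4 µg/mL

21.4 µg/mL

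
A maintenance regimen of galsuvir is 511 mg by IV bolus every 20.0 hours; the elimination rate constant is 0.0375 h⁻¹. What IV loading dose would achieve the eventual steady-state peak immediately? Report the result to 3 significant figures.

Accumulation ratio R = 1 / (1 − e^(−kτ)) = 1 / (1 − e^(−0.03750×20.0)) = 1 / (1 − 0.4724) = 1.895
Loading dose = maintenance dose × R = 511 × 1.895 ≈ 968 mg

968 mg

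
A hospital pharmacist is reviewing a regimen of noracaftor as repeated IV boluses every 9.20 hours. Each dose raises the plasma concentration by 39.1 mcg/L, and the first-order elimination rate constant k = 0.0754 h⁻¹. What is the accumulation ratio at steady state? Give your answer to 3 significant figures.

2.00

Fraction remaining after one interval: e^(−kτ) = e^(−0.07540 × 9.20) = 0.4997
R = 1 / (1 − 0.4997) = 1 / 0.5003 ≈ 2.00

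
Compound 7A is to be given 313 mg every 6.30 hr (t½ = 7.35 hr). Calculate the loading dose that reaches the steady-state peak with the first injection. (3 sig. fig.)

k = ln 2 / 7.35 = 0.09431 hr⁻¹
Accumulation ratio R = 1 / (1 − e^(−kτ)) = 1 / (1 − e^(−0.09431×6.30)) = 1 / (1 − 0.5520) = 2.232
Loading dose = maintenance dose × R = 313 × 2.232 ≈ 699 mg

699 mg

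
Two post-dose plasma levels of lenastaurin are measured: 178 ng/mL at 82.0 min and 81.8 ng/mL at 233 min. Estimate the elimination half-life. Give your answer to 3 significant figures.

k = ln(C₁/C₂) / (t₂ − t₁) = ln(178/81.8) / (233 − 82.0)
  = 0.7775 / 151.0 = 0.005149 min⁻¹
t½ = ln 2 / k = ln 2 / 0.005149 ≈ 135 minutes

135 minutes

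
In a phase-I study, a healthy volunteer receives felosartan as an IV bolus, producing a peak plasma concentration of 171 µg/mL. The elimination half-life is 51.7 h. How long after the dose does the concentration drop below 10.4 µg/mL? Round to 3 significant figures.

k = ln 2 / 51.7 = 0.01341 h⁻¹
C(t) = C₀ e^(−kt)  ⇒  t = ln(C₀/C) / k
t = ln(171/10.4) / 0.01341 = 2.800 / 0.01341 ≈ 209 hours

209 hours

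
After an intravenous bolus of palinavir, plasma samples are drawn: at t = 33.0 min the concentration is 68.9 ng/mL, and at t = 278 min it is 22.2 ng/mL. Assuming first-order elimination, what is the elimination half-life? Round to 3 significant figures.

k = ln(C₁/C₂) / (t₂ − t₁) = ln(68.9/22.2) / (278 − 33.0)
  = 1.133 / 245.0 = 0.004623 min⁻¹
t½ = ln 2 / k = ln 2 / 0.004623 ≈ 150 minutes

150 minutes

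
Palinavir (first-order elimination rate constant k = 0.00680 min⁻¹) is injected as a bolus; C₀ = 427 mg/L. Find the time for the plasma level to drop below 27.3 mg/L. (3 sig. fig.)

404 minutes

C(t) = C₀ e^(−kt)  ⇒  t = ln(C₀/C) / k
t = ln(427/27.3) / 0.006800 = 2.750 / 0.006800 ≈ 404 minutes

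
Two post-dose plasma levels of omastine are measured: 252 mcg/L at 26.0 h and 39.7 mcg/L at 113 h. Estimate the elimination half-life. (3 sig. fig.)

k = ln(C₁/C₂) / (t₂ − t₁) = ln(252/39.7) / (113 − 26.0)
  = 1.848 / 87.00 = 0.02124 h⁻¹
t½ = ln 2 / k = ln 2 / 0.02124 ≈ 32.6 hours

32.6 hours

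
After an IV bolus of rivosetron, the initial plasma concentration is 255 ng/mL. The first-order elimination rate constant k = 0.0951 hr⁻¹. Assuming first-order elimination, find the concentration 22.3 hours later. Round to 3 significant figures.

C(t) = C₀ e^(−kt) = 255 × e^(−0.09510 × 22.3) = 255 × e^(−2.121) = 255 × 0.1199 ≈ 30.6 ng/mL

30.6 ng/mL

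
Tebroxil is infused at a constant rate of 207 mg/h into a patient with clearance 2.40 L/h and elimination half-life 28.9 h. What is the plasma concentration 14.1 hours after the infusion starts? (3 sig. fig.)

Css = rate / CL = 207 / 2.40 = 86.25 mg/L
k = ln 2 / 28.9 = 0.02398 h⁻¹
C(t) = Css (1 − e^(−kt)) = 86.25 × (1 − e^(−0.3382)) = 86.25 × 0.2869 ≈ 24.7 mg/L

24.7 mg/L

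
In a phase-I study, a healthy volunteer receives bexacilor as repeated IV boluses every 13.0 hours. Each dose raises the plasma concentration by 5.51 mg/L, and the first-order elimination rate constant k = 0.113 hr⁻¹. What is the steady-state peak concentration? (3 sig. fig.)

7.16 mg/L

Fraction remaining after one interval: e^(−kτ) = e^(−0.1130 × 13.0) = 0.2302
R = 1 / (1 − 0.2302) = 1.299
Css,max = 5.51 × 1.299 ≈ 7.16 mg/L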